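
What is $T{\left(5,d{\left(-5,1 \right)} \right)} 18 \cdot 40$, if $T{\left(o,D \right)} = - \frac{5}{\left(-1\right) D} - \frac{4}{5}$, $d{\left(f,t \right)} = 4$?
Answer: $324$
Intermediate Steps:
$T{\left(o,D \right)} = - \frac{4}{5} + \frac{5}{D}$ ($T{\left(o,D \right)} = - 5 \left(- \frac{1}{D}\right) - \frac{4}{5} = \frac{5}{D} - \frac{4}{5} = - \frac{4}{5} + \frac{5}{D}$)
$T{\left(5,d{\left(-5,1 \right)} \right)} 18 \cdot 40 = \left(- \frac{4}{5} + \frac{5}{4}\right) 18 \cdot 40 = \frac{9}{20} \cdot 18 \cdot 40 = \frac{81}{10} \cdot 40 = 324$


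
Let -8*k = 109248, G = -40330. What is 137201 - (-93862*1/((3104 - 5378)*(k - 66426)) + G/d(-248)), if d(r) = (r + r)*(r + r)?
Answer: 768345468928799165/5600138103936 ≈ 1.3720e+5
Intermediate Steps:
k = -13656 (k = -⅛*109248 = -13656)
d(r) = 4*r² (d(r) = (2*r)*(2*r) = 4*r²)
137201 - (-93862*1/((3104 - 5378)*(k - 66426)) + G/d(-248)) = 137201 - (-93862*1/((-13656 - 66426)*(3104 - 5378)) - 40330/(4*(-248)²)) = 137201 - (-93862/((-2274*(-80082))) - 40330/(4*61504)) = 137201 - (-93862/182106468 - 40330/246016) = 137201 - (-93862*1/182106468 - 40330*1/246016) = 137201 - (-46931/91053234 - 20165/123008) = 137201 - 1*(-920930676029/5600138103936) = 137201 + 920930676029/5600138103936 = 768345468928799165/5600138103936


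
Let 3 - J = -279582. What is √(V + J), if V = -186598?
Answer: √92987 ≈ 304.94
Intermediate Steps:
J = 279585 (J = 3 - 1*(-279582) = 3 + 279582 = 279585)
√(V + J) = √(-186598 + 279585) = √92987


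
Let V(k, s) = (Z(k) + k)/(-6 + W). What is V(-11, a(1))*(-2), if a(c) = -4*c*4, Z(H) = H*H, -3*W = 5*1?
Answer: 660/23 ≈ 28.696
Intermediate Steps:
W = -5/3 ≈ -1.6667
Z(H) = H²
a(c) = -16*c
V(k, s) = -3*k/23 - 3*k²/23 (V(k, s) = (k² + k)/(-6 - 5/3) = (k + k²)/(-23/3) = (k + k²)*(-3/23) = -3*k/23 - 3*k²/23)
V(-11, a(1))*(-2) = ((3/23)*(-11)*(-1 - 1*(-11)))*(-2) = ((3/23)*(-11)*(-1 + 11))*(-2) = ((3/23)*(-11)*10)*(-2) = -330/23*(-2) = 660/23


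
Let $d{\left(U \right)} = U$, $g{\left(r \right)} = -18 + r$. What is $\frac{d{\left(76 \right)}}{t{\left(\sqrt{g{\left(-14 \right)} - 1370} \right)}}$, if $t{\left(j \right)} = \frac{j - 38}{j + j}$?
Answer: $\frac{152 \sqrt{1402}}{\sqrt{1402} + 38 i} \approx 74.878 - 75.992 i$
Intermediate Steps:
$t{\left(j \right)} = \frac{-38 + j}{2 j}$
$\frac{d{\left(76 \right)}}{t{\left(\sqrt{g{\left(-14 \right)} - 1370} \right)}} = \frac{76}{\frac{1}{2} \frac{1}{\sqrt{\left(-18 - 14\right) - 1370}} \left(-38 + \sqrt{\left(-18 - 14\right) - 1370}\right)} = \frac{76}{\frac{1}{2} \frac{1}{\sqrt{-32 - 1370}} \left(-38 + \sqrt{-32 - 1370}\right)} = \frac{76}{\frac{1}{2} \frac{1}{\sqrt{-1402}} \left(-38 + \sqrt{-1402}\right)} = \frac{76}{\frac{1}{2} \frac{1}{i \sqrt{1402}} \left(-38 + i \sqrt{1402}\right)} = \frac{76}{\frac{1}{2} \left(- \frac{i \sqrt{1402}}{1402}\right) \left(-38 + i \sqrt{1402}\right)} = \frac{76}{\left(- \frac{1}{2804}\right) i \sqrt{1402} \left(-38 + i \sqrt{1402}\right)} = 76 \frac{2 i \sqrt{1402}}{-38 + i \sqrt{1402}} = \frac{152 i \sqrt{1402}}{-38 + i \sqrt{1402}}$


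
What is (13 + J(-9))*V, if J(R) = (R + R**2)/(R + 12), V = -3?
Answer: -111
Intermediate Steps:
J(R) = (R + R**2)/(12 + R)
(13 + J(-9))*V = (13 - 9*(1 - 9)/(12 - 9))*(-3) = (13 - 9*(-8)/3)*(-3) = (13 - 9*1/3*(-8))*(-3) = (13 + 24)*(-3) = 37*(-3) = -111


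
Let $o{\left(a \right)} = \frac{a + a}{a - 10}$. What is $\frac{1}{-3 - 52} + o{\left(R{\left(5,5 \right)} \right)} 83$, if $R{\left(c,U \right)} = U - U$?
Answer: $- \frac{1}{55} \approx -0.018182$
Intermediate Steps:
$R{\left(c,U \right)} = 0$
$o{\left(a \right)} = \frac{2 a}{-10 + a}$
$\frac{1}{-3 - 52} + o{\left(R{\left(5,5 \right)} \right)} 83 = \frac{1}{-3 - 52} + 2 \cdot 0 \frac{1}{-10 + 0} \cdot 83 = \frac{1}{-3 - 52} + 2 \cdot 0 \frac{1}{-10} \cdot 83 = \frac{1}{-55} + 2 \cdot 0 \left(- \frac{1}{10}\right) 83 = - \frac{1}{55} + 0 \cdot 83 = - \frac{1}{55} + 0 = - \frac{1}{55}$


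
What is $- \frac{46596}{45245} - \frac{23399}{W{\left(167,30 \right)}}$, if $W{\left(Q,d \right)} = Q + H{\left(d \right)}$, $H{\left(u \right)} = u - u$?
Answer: $- \frac{1066469287}{7555915} \approx -141.14$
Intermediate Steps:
$H{\left(u \right)} = 0$
$W{\left(Q,d \right)} = Q$ ($W{\left(Q,d \right)} = Q + 0 = Q$)
$- \frac{46596}{45245} - \frac{23399}{W{\left(167,30 \right)}} = - \frac{46596}{45245} - \frac{23399}{167} = - \frac{1066469287}{7555915}$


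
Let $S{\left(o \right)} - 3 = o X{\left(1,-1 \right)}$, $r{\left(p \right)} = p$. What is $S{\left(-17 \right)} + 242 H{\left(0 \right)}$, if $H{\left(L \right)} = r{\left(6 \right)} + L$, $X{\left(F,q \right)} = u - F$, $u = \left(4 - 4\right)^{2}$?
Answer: $1472$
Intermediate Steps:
$u = 0$ ($u = 0^{2} = 0$)
$X{\left(F,q \right)} = - F$ ($X{\left(F,q \right)} = 0 - F = - F$)
$S{\left(o \right)} = 3 - o$ ($S{\left(o \right)} = 3 + o \left(\left(-1\right) 1\right) = 3 + o \left(-1\right) = 3 - o$)
$H{\left(L \right)} = 6 + L$
$S{\left(-17 \right)} + 242 H{\left(0 \right)} = \left(3 - -17\right) + 242 \left(6 + 0\right) = \left(3 + 17\right) + 242 \cdot 6 = 20 + 1452 = 1472$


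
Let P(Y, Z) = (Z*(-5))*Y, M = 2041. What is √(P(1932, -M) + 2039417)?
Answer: √21755477 ≈ 4664.3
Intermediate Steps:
P(Y, Z) = -5*Y*Z (P(Y, Z) = (-5*Z)*Y = -5*Y*Z)
√(P(1932, -M) + 2039417) = √(-5*1932*(-1*2041) + 2039417) = √(-5*1932*(-2041) + 2039417) = √(19716060 + 2039417) = √21755477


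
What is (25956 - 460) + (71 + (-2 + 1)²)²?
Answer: 30680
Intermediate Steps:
(25956 - 460) + (71 + (-2 + 1)²)² = 25496 + (71 + (-1)²)² = 25496 + (71 + 1)² = 25496 + 72² = 25496 + 5184 = 30680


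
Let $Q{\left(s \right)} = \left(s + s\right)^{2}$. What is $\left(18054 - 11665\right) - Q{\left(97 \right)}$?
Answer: $-31247$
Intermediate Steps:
$Q{\left(s \right)} = 4 s^{2}$ ($Q{\left(s \right)} = \left(2 s\right)^{2} = 4 s^{2}$)
$\left(18054 - 11665\right) - Q{\left(97 \right)} = \left(18054 - 11665\right) - 4 \cdot 97^{2} = \left(18054 - 11665\right) - 4 \cdot 9409 = 6389 - 37636 = -31247$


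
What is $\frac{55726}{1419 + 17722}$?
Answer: $\frac{55726}{19141} \approx 2.9113$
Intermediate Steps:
$\frac{55726}{1419 + 17722} = \frac{55726}{19141}$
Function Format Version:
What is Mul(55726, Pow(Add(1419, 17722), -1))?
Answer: Rational(55726, 19141) ≈ 2.9113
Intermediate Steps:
Mul(55726, Pow(Add(1419, 17722), -1)) = Mul(55726, Pow(19141, -1)) = Mul(55726, Rational(1, 19141)) = Rational(55726, 19141)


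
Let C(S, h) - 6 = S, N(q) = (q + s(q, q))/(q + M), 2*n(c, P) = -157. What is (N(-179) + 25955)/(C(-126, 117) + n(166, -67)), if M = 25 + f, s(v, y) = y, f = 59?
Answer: -4932166/37715 ≈ -130.77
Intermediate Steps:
n(c, P) = -157/2 (n(c, P) = (1/2)*(-157) = -157/2)
M = 84 (M = 25 + 59 = 84)
N(q) = 2*q/(84 + q) (N(q) = (q + q)/(q + 84) = (2*q)/(84 + q) = 2*q/(84 + q))
C(S, h) = 6 + S
(N(-179) + 25955)/(C(-126, 117) + n(166, -67)) = (2*(-179)/(84 - 179) + 25955)/((6 - 126) - 157/2) = (2*(-179)/(-95) + 25955)/(-120 - 157/2) = (2*(-179)*(-1/95) + 25955)/(-397/2) = (358/95 + 25955)*(-2/397) = (2466083/95)*(-2/397) = -4932166/37715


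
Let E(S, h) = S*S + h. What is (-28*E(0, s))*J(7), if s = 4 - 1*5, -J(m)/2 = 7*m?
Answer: -2744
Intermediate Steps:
J(m) = -14*m
s = -1 (s = 4 - 5 = -1)
E(S, h) = h + S² (E(S, h) = S² + h = h + S²)
(-28*E(0, s))*J(7) = (-28*(-1 + 0²))*(-14*7) = -28*(-1 + 0)*(-98) = -28*(-1)*(-98) = 28*(-98) = -2744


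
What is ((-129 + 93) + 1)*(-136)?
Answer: 4760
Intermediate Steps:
((-129 + 93) + 1)*(-136) = (-36 + 1)*(-136) = -35*(-136) = 4760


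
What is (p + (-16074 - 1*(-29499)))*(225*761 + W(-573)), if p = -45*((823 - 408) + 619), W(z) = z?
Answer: -5649434460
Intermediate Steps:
p = -46530 (p = -45*(415 + 619) = -45*1034 = -46530)
(p + (-16074 - 1*(-29499)))*(225*761 + W(-573)) = (-46530 + (-16074 - 1*(-29499)))*(225*761 - 573) = (-46530 + (-16074 + 29499))*(171225 - 573) = (-46530 + 13425)*170652 = -33105*170652 = -5649434460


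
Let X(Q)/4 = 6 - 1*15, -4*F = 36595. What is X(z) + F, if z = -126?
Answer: -36739/4 ≈ -9184.8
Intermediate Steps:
F = -36595/4 (F = -¼*36595 = -36595/4 ≈ -9148.8)
X(Q) = -36 (X(Q) = 4*(6 - 1*15) = 4*(6 - 15) = 4*(-9) = -36)
X(z) + F = -36 - 36595/4 = -36739/4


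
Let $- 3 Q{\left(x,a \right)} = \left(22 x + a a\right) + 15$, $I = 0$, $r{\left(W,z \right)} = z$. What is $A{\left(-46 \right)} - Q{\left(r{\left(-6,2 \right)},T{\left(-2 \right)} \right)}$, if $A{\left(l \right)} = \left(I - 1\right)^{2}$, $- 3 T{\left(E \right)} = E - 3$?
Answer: $\frac{583}{27} \approx 21.593$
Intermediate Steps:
$T{\left(E \right)} = 1 - \frac{E}{3}$ ($T{\left(E \right)} = - \frac{E - 3}{3} = - \frac{-3 + E}{3} = 1 - \frac{E}{3}$)
$A{\left(l \right)} = 1$ ($A{\left(l \right)} = \left(0 - 1\right)^{2} = \left(-1\right)^{2} = 1$)
$Q{\left(x,a \right)} = -5 - \frac{22 x}{3} - \frac{a^{2}}{3}$ ($Q{\left(x,a \right)} = - \frac{\left(22 x + a a\right) + 15}{3} = - \frac{\left(22 x + a^{2}\right) + 15}{3} = - \frac{\left(a^{2} + 22 x\right) + 15}{3} = - \frac{15 + a^{2} + 22 x}{3} = -5 - \frac{22 x}{3} - \frac{a^{2}}{3}$)
$A{\left(-46 \right)} - Q{\left(r{\left(-6,2 \right)},T{\left(-2 \right)} \right)} = 1 - \left(-5 - \frac{44}{3} - \frac{\left(1 - - \frac{2}{3}\right)^{2}}{3}\right) = 1 - \left(-5 - \frac{44}{3} - \frac{\left(1 + \frac{2}{3}\right)^{2}}{3}\right) = 1 - \left(-5 - \frac{44}{3} - \frac{\left(\frac{5}{3}\right)^{2}}{3}\right) = 1 - \left(-5 - \frac{44}{3} - \frac{25}{27}\right) = 1 - - \frac{556}{27} = 1 + \frac{556}{27} = \frac{583}{27}$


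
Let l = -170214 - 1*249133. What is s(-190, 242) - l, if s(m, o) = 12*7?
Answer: 419431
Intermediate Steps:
l = -419347 (l = -170214 - 249133 = -419347)
s(m, o) = 84
s(-190, 242) - l = 84 - 1*(-419347) = 84 + 419347 = 419431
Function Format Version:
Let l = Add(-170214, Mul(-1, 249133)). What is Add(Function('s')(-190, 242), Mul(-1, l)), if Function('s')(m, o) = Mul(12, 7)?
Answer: 419431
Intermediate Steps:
l = -419347 (l = Add(-170214, -249133) = -419347)
Function('s')(m, o) = 84
Add(Function('s')(-190, 242), Mul(-1, l)) = Add(84, Mul(-1, -419347)) = Add(84, 419347) = 419431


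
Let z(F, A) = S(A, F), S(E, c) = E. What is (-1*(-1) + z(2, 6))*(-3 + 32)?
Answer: 203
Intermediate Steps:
z(F, A) = A
(-1*(-1) + z(2, 6))*(-3 + 32) = (-1*(-1) + 6)*(-3 + 32) = (1 + 6)*29 = 7*29 = 203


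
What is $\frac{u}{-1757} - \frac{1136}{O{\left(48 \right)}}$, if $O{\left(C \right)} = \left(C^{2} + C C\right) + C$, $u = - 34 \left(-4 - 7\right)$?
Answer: $- \frac{233581}{511287} \approx -0.45685$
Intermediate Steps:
$u = 374$ ($u = \left(-34\right) \left(-11\right) = 374$)
$O{\left(C \right)} = C + 2 C^{2}$ ($O{\left(C \right)} = \left(C^{2} + C^{2}\right) + C = 2 C^{2} + C = C + 2 C^{2}$)
$\frac{u}{-1757} - \frac{1136}{O{\left(48 \right)}} = \frac{374}{-1757} - \frac{1136}{48 \left(1 + 2 \cdot 48\right)} = 374 \left(- \frac{1}{1757}\right) - \frac{1136}{48 \left(1 + 96\right)} = - \frac{374}{1757} - \frac{1136}{48 \cdot 97} = - \frac{374}{1757} - \frac{1136}{4656} = - \frac{374}{1757} - \frac{71}{291} = - \frac{233581}{511287}$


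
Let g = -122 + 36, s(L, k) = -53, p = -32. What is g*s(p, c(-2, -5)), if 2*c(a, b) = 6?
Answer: 4558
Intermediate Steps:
c(a, b) = 3 (c(a, b) = (1/2)*6 = 3)
g = -86
g*s(p, c(-2, -5)) = -86*(-53) = 4558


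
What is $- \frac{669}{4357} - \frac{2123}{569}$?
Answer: $- \frac{9630572}{2479133} \approx -3.8847$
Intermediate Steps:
$- \frac{669}{4357} - \frac{2123}{569} = - \frac{9630572}{2479133}$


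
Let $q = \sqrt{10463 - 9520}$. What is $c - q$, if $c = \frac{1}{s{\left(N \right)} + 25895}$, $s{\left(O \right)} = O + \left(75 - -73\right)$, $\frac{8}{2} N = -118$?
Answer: $\frac{2}{52027} - \sqrt{943} \approx -30.708$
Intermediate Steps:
$N = - \frac{59}{2}$ ($N = \frac{1}{4} \left(-118\right) = - \frac{59}{2} \approx -29.5$)
$s{\left(O \right)} = 148 + O$ ($s{\left(O \right)} = O + \left(75 + 73\right) = O + 148 = 148 + O$)
$q = \sqrt{943} \approx 30.708$
$c = \frac{2}{52027}$ ($c = \frac{1}{\left(148 - \frac{59}{2}\right) + 25895} = \frac{1}{\frac{237}{2} + 25895} = \frac{1}{\frac{52027}{2}} = \frac{2}{52027} \approx 3.8442 \cdot 10^{-5}$)
$c - q = \frac{2}{52027} - \sqrt{943}$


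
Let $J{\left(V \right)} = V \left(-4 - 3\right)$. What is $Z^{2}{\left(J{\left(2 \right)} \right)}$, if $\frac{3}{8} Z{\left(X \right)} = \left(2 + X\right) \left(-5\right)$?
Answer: $25600$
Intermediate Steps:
$J{\left(V \right)} = - 7 V$ ($J{\left(V \right)} = V \left(-7\right) = - 7 V$)
$Z{\left(X \right)} = - \frac{80}{3} - \frac{40 X}{3}$ ($Z{\left(X \right)} = \frac{8 \left(2 + X\right) \left(-5\right)}{3} = \frac{8 \left(-10 - 5 X\right)}{3} = - \frac{80}{3} - \frac{40 X}{3}$)
$Z^{2}{\left(J{\left(2 \right)} \right)} = \left(- \frac{80}{3} - \frac{40 \left(\left(-7\right) 2\right)}{3}\right)^{2} = \left(- \frac{80}{3} - - \frac{560}{3}\right)^{2} = \left(- \frac{80}{3} + \frac{560}{3}\right)^{2} = 160^{2} = 25600$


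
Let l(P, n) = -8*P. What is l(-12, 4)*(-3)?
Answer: -288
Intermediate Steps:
l(-12, 4)*(-3) = -8*(-12)*(-3) = 96*(-3) = -288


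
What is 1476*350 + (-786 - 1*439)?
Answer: 515375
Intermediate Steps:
1476*350 + (-786 - 1*439) = 516600 + (-786 - 439) = 516600 - 1225 = 515375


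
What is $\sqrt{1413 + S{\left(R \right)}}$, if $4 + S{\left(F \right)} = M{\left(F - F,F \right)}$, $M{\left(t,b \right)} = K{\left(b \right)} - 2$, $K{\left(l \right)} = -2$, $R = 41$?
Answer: $\sqrt{1405} \approx 37.483$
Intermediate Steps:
$M{\left(t,b \right)} = -4$ ($M{\left(t,b \right)} = -2 - 2 = -4$)
$S{\left(F \right)} = -8$ ($S{\left(F \right)} = -4 - 4 = -8$)
$\sqrt{1413 + S{\left(R \right)}} = \sqrt{1413 - 8} = \sqrt{1405}$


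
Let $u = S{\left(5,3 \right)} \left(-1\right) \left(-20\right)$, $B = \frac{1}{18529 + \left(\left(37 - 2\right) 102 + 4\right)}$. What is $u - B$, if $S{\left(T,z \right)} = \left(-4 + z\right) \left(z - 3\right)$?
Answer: $- \frac{1}{22103} \approx -4.5243 \cdot 10^{-5}$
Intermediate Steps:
$S{\left(T,z \right)} = \left(-4 + z\right) \left(-3 + z\right)$
$B = \frac{1}{22103}$ ($B = \frac{1}{18529 + \left(35 \cdot 102 + 4\right)} = \frac{1}{18529 + \left(3570 + 4\right)} = \frac{1}{18529 + 3574} = \frac{1}{22103} \approx 4.5243 \cdot 10^{-5}$)
$u = 0$ ($u = \left(12 + 3^{2} - 21\right) \left(-1\right) \left(-20\right) = \left(12 + 9 - 21\right) \left(-1\right) \left(-20\right) = 0 \left(-1\right) \left(-20\right) = 0 \left(-20\right) = 0$)
$u - B = 0 - \frac{1}{22103} = - \frac{1}{22103}$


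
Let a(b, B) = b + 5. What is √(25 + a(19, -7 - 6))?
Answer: 7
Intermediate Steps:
a(b, B) = 5 + b
√(25 + a(19, -7 - 6)) = √(25 + (5 + 19)) = √(25 + 24) = √49 = 7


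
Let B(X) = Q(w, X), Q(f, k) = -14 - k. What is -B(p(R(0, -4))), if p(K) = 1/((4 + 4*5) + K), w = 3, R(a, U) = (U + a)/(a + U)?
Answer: 351/25 ≈ 14.040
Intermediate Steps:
R(a, U) = 1 (R(a, U) = (U + a)/(U + a) = 1)
p(K) = 1/(24 + K) (p(K) = 1/((4 + 20) + K) = 1/(24 + K))
B(X) = -14 - X
-B(p(R(0, -4))) = -(-14 - 1/(24 + 1)) = -(-14 - 1/25) = -1*(-351/25) = 351/25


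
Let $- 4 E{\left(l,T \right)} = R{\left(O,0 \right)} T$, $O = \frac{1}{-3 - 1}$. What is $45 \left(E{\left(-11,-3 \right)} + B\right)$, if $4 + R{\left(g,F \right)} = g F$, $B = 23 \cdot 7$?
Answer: $7110$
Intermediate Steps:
$B = 161$
$O = - \frac{1}{4}$ ($O = \frac{1}{-4} = - \frac{1}{4} \approx -0.25$)
$R{\left(g,F \right)} = -4 + F g$ ($R{\left(g,F \right)} = -4 + g F = -4 + F g$)
$E{\left(l,T \right)} = T$ ($E{\left(l,T \right)} = - \frac{\left(-4 + 0 \left(- \frac{1}{4}\right)\right) T}{4} = - \frac{\left(-4 + 0\right) T}{4} = - \frac{\left(-4\right) T}{4} = T$)
$45 \left(E{\left(-11,-3 \right)} + B\right) = 45 \left(-3 + 161\right) = 45 \cdot 158 = 7110$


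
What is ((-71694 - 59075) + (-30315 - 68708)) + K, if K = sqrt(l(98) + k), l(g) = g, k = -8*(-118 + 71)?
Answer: -229792 + sqrt(474) ≈ -2.2977e+5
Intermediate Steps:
k = 376 (k = -8*(-47) = 376)
K = sqrt(474) (K = sqrt(98 + 376) = sqrt(474) ≈ 21.772)
((-71694 - 59075) + (-30315 - 68708)) + K = ((-71694 - 59075) + (-30315 - 68708)) + sqrt(474) = (-130769 - 99023) + sqrt(474) = -229792 + sqrt(474)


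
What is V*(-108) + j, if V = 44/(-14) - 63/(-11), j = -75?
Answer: -27267/77 ≈ -354.12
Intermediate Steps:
V = 199/77 (V = 44*(-1/14) - 63*(-1/11) = -22/7 + 63/11 = 199/77 ≈ 2.5844)
V*(-108) + j = (199/77)*(-108) - 75 = -21492/77 - 75 = -27267/77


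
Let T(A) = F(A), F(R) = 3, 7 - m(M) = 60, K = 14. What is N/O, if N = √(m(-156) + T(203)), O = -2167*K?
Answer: -5*I*√2/30338 ≈ -0.00023308*I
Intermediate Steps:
m(M) = -53 (m(M) = 7 - 1*60 = 7 - 60 = -53)
T(A) = 3
O = -30338 (O = -2167*14 = -30338)
N = 5*I*√2 (N = √(-53 + 3) = √(-50) = 5*I*√2 ≈ 7.0711*I)
N/O = (5*I*√2)/(-30338) = (5*I*√2)*(-1/30338) = -5*I*√2/30338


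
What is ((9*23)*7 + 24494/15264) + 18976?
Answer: 155895847/7632 ≈ 20427.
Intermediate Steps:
((9*23)*7 + 24494/15264) + 18976 = (207*7 + 24494*(1/15264)) + 18976 = (1449 + 12247/7632) + 18976 = 11071015/7632 + 18976 = 155895847/7632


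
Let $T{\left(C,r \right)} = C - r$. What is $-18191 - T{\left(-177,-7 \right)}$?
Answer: $-18021$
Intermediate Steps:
$-18191 - T{\left(-177,-7 \right)} = -18191 - \left(-177 - -7\right) = -18191 - \left(-177 + 7\right) = -18191 - -170 = -18191 + 170 = -18021$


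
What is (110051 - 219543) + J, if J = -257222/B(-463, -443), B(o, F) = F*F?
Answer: -21487952730/196249 ≈ -1.0949e+5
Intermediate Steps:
B(o, F) = F²
J = -257222/196249 (J = -257222/((-443)²) = -257222/196249 ≈ -1.3107)
(110051 - 219543) + J = (110051 - 219543) - 257222/196249 = -109492 - 257222/196249 = -21487952730/196249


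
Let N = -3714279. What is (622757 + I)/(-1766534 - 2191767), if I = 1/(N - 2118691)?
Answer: -3632522898289/23088650983970 ≈ -0.15733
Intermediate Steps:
I = -1/5832970 (I = 1/(-3714279 - 2118691) = 1/(-5832970) = -1/5832970 ≈ -1.7144e-7)
(622757 + I)/(-1766534 - 2191767) = (622757 - 1/5832970)/(-1766534 - 2191767) = (3632522898289/5832970)/(-3958301) = (3632522898289/5832970)*(-1/3958301) = -3632522898289/23088650983970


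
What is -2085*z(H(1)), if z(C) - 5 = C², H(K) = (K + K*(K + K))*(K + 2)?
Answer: -179310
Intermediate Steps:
H(K) = (2 + K)*(K + 2*K²) (H(K) = (K + K*(2*K))*(2 + K) = (K + 2*K²)*(2 + K) = (2 + K)*(K + 2*K²))
z(C) = 5 + C²
-2085*z(H(1)) = -2085*(5 + (1*(2 + 2*1² + 5*1))²) = -2085*(5 + (1*(2 + 2*1 + 5))²) = -2085*(5 + (1*(2 + 2 + 5))²) = -2085*(5 + (1*9)²) = -2085*(5 + 9²) = -2085*(5 + 81) = -2085*86 = -179310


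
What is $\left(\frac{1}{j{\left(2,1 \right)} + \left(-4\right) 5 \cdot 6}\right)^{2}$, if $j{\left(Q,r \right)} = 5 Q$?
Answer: $\frac{1}{12100} \approx 8.2645 \cdot 10^{-5}$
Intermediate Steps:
$\left(\frac{1}{j{\left(2,1 \right)} + \left(-4\right) 5 \cdot 6}\right)^{2} = \left(\frac{1}{5 \cdot 2 + \left(-4\right) 5 \cdot 6}\right)^{2} = \left(\frac{1}{10 - 120}\right)^{2} = \left(\frac{1}{-110}\right)^{2} = \left(- \frac{1}{110}\right)^{2} = \frac{1}{12100}$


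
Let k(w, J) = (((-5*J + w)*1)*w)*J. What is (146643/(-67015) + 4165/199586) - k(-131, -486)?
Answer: -1957711260743768183/13375255790 ≈ -1.4637e+8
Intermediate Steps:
k(w, J) = J*w*(w - 5*J) (k(w, J) = (((w - 5*J)*1)*w)*J = ((w - 5*J)*w)*J = (w*(w - 5*J))*J = J*w*(w - 5*J))
(146643/(-67015) + 4165/199586) - k(-131, -486) = (146643/(-67015) + 4165/199586) - (-486)*(-131)*(-131 - 5*(-486)) = (146643*(-1/67015) + 4165*(1/199586)) - (-486)*(-131)*(-131 + 2430) = (-146643/67015 + 4165/199586) - (-486)*(-131)*2299 = -28988772323/13375255790 - 1*146368134 = -28988772323/13375255790 - 146368134 = -1957711260743768183/13375255790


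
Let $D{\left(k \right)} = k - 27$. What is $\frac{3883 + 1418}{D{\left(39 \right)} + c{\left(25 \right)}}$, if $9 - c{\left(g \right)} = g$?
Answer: $- \frac{5301}{4} \approx -1325.3$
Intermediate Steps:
$c{\left(g \right)} = 9 - g$
$D{\left(k \right)} = -27 + k$
$\frac{3883 + 1418}{D{\left(39 \right)} + c{\left(25 \right)}} = \frac{3883 + 1418}{\left(-27 + 39\right) + \left(9 - 25\right)} = \frac{5301}{12 + \left(9 - 25\right)} = \frac{5301}{12 - 16} = \frac{5301}{-4} = 5301 \left(- \frac{1}{4}\right) = - \frac{5301}{4}$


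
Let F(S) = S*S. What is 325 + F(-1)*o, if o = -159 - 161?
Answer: 5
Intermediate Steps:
F(S) = S²
o = -320
325 + F(-1)*o = 325 + (-1)²*(-320) = 325 + 1*(-320) = 325 - 320 = 5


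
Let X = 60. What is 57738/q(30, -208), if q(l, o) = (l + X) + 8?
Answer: 28869/49 ≈ 589.16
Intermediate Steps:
q(l, o) = 68 + l (q(l, o) = (l + 60) + 8 = (60 + l) + 8 = 68 + l)
57738/q(30, -208) = 57738/(68 + 30) = 57738/98 = 57738*(1/98) = 28869/49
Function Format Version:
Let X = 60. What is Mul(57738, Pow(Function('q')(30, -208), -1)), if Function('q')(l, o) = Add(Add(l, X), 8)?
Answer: Rational(28869, 49) ≈ 589.16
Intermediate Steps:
Function('q')(l, o) = Add(68, l) (Function('q')(l, o) = Add(Add(l, 60), 8) = Add(Add(60, l), 8) = Add(68, l))
Mul(57738, Pow(Function('q')(30, -208), -1)) = Mul(57738, Pow(Add(68, 30), -1)) = Mul(57738, Pow(98, -1)) = Mul(57738, Rational(1, 98)) = Rational(28869, 49)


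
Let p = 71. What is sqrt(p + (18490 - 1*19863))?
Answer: I*sqrt(1302) ≈ 36.083*I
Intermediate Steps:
sqrt(p + (18490 - 1*19863)) = sqrt(71 + (18490 - 1*19863)) = sqrt(71 + (18490 - 19863)) = sqrt(71 - 1373) = sqrt(-1302) = I*sqrt(1302)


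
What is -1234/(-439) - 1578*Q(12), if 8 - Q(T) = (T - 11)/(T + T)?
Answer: -22047351/1756 ≈ -12555.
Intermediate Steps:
Q(T) = 8 - (-11 + T)/(2*T) (Q(T) = 8 - (T - 11)/(T + T) = 8 - (-11 + T)/(2*T))
-1234/(-439) - 1578*Q(12) = -1234/(-439) - 789*(11 + 15*12)/12 = -1234*(-1/439) - 789*(11 + 180)/12 = 1234/439 - 789*191/12 = 1234/439 - 1578*191/24 = 1234/439 - 50233/4 = -22047351/1756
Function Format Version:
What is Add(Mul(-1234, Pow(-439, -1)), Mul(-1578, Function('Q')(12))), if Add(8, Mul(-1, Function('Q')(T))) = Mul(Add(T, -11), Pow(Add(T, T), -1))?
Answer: Rational(-22047351, 1756) ≈ -12555.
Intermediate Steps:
Function('Q')(T) = Add(8, Mul(Rational(-1, 2), Pow(T, -1), Add(-11, T))) (Function('Q')(T) = Add(8, Mul(-1, Mul(Add(T, -11), Pow(Add(T, T), -1)))) = Add(8, Mul(-1, Mul(Add(-11, T), Pow(Mul(2, T), -1)))) = Add(8, Mul(-1, Mul(Add(-11, T), Mul(Rational(1, 2), Pow(T, -1))))) = Add(8, Mul(-1, Mul(Rational(1, 2), Pow(T, -1), Add(-11, T)))) = Add(8, Mul(Rational(-1, 2), Pow(T, -1), Add(-11, T))))
Add(Mul(-1234, Pow(-439, -1)), Mul(-1578, Function('Q')(12))) = Add(Mul(-1234, Pow(-439, -1)), Mul(-1578, Mul(Rational(1, 2), Pow(12, -1), Add(11, Mul(15, 12))))) = Add(Mul(-1234, Rational(-1, 439)), Mul(-1578, Mul(Rational(1, 2), Rational(1, 12), Add(11, 180)))) = Add(Rational(1234, 439), Mul(-1578, Mul(Rational(1, 2), Rational(1, 12), 191))) = Add(Rational(1234, 439), Mul(-1578, Rational(191, 24))) = Add(Rational(1234, 439), Rational(-50233, 4)) = Rational(-22047351, 1756)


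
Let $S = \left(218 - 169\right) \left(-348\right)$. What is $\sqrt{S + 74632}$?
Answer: $2 \sqrt{14395} \approx 239.96$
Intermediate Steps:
$S = -17052$ ($S = 49 \left(-348\right) = -17052$)
$\sqrt{S + 74632} = \sqrt{-17052 + 74632} = \sqrt{57580} = 2 \sqrt{14395}$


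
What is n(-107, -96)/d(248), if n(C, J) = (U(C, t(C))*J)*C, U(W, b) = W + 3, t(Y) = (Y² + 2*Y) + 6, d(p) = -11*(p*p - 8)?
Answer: 133536/84557 ≈ 1.5792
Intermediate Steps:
d(p) = 88 - 11*p² (d(p) = -11*(p² - 8) = -11*(-8 + p²) = 88 - 11*p²)
t(Y) = 6 + Y² + 2*Y
U(W, b) = 3 + W
n(C, J) = C*J*(3 + C) (n(C, J) = ((3 + C)*J)*C = (J*(3 + C))*C = C*J*(3 + C))
n(-107, -96)/d(248) = (-107*(-96)*(3 - 107))/(88 - 11*248²) = (-107*(-96)*(-104))/(88 - 11*61504) = -1068288/(88 - 676544) = -1068288/(-676456) = -1068288*(-1/676456) = 133536/84557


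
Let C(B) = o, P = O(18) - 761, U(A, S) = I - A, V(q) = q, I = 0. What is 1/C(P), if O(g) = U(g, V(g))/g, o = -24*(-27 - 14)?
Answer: 1/984 ≈ 0.0010163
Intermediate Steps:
U(A, S) = -A (U(A, S) = 0 - A = -A)
o = 984 (o = -24*(-41) = 984)
O(g) = -1 (O(g) = (-g)/g = -1)
P = -762 (P = -1 - 761 = -762)
C(B) = 984
1/C(P) = 1/984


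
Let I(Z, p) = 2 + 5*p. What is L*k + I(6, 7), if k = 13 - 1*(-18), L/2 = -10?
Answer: -583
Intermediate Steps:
L = -20 (L = 2*(-10) = -20)
k = 31 (k = 13 + 18 = 31)
L*k + I(6, 7) = -20*31 + (2 + 5*7) = -620 + (2 + 35) = -620 + 37 = -583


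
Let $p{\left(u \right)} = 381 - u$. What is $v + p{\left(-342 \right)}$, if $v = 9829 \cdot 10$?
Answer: $99013$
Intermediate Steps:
$v = 98290$
$v + p{\left(-342 \right)} = 98290 + \left(381 - -342\right) = 98290 + \left(381 + 342\right) = 98290 + 723 = 99013$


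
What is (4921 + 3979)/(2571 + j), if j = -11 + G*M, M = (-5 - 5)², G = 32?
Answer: 445/288 ≈ 1.5451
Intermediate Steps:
M = 100 (M = (-10)² = 100)
j = 3189 (j = -11 + 32*100 = -11 + 3200 = 3189)
(4921 + 3979)/(2571 + j) = (4921 + 3979)/(2571 + 3189) = 8900/5760 = 8900*(1/5760) = 445/288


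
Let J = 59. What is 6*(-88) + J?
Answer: -469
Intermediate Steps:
6*(-88) + J = 6*(-88) + 59 = -528 + 59 = -469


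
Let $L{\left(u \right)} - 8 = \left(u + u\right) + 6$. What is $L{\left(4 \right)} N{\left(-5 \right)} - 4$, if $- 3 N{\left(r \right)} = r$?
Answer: $\frac{98}{3} \approx 32.667$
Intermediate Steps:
$L{\left(u \right)} = 14 + 2 u$ ($L{\left(u \right)} = 8 + \left(\left(u + u\right) + 6\right) = 8 + \left(2 u + 6\right) = 8 + \left(6 + 2 u\right) = 14 + 2 u$)
$N{\left(r \right)} = - \frac{r}{3}$
$L{\left(4 \right)} N{\left(-5 \right)} - 4 = \left(14 + 2 \cdot 4\right) \left(\left(- \frac{1}{3}\right) \left(-5\right)\right) - 4 = \left(14 + 8\right) \frac{5}{3} - 4 = 22 \cdot \frac{5}{3} - 4 = \frac{110}{3} - 4 = \frac{98}{3}$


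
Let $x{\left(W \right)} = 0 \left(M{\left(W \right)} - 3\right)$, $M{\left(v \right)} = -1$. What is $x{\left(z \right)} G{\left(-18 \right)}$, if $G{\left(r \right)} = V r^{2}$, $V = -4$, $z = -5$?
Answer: $0$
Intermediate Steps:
$x{\left(W \right)} = 0$ ($x{\left(W \right)} = 0 \left(-1 - 3\right) = 0 \left(-4\right) = 0$)
$G{\left(r \right)} = - 4 r^{2}$
$x{\left(z \right)} G{\left(-18 \right)} = 0 \left(- 4 \left(-18\right)^{2}\right) = 0 \left(\left(-4\right) 324\right) = 0 \left(-1296\right) = 0$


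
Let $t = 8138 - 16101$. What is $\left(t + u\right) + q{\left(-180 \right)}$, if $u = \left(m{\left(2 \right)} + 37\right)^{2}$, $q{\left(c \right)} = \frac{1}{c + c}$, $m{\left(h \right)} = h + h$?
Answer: $- \frac{2261521}{360} \approx -6282.0$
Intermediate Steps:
$m{\left(h \right)} = 2 h$
$q{\left(c \right)} = \frac{1}{2 c}$
$t = -7963$
$u = 1681$ ($u = \left(2 \cdot 2 + 37\right)^{2} = \left(4 + 37\right)^{2} = 41^{2} = 1681$)
$\left(t + u\right) + q{\left(-180 \right)} = \left(-7963 + 1681\right) + \frac{1}{2 \left(-180\right)} = -6282 + \frac{1}{2} \left(- \frac{1}{180}\right) = -6282 - \frac{1}{360} = - \frac{2261521}{360}$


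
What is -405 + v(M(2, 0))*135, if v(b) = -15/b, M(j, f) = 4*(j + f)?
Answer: -5265/8 ≈ -658.13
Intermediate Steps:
M(j, f) = 4*f + 4*j (M(j, f) = 4*(f + j) = 4*f + 4*j)
-405 + v(M(2, 0))*135 = -405 - 15/(4*0 + 4*2)*135 = -405 - 15/(0 + 8)*135 = -405 - 15/8*135 = -405 - 2025/8 = -5265/8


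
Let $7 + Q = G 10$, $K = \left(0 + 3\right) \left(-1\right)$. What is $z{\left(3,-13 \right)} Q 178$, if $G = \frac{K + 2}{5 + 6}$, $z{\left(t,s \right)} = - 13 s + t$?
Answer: $- \frac{2663592}{11} \approx -2.4214 \cdot 10^{5}$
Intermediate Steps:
$K = -3$ ($K = 3 \left(-1\right) = -3$)
$z{\left(t,s \right)} = t - 13 s$
$G = - \frac{1}{11}$ ($G = \frac{-3 + 2}{5 + 6} = - \frac{1}{11} \approx -0.090909$)
$Q = - \frac{87}{11}$ ($Q = -7 - \frac{10}{11} = - \frac{87}{11} \approx -7.9091$)
$z{\left(3,-13 \right)} Q 178 = \left(3 - -169\right) \left(- \frac{87}{11}\right) 178 = \left(3 + 169\right) \left(- \frac{87}{11}\right) 178 = 172 \left(- \frac{87}{11}\right) 178 = \left(- \frac{14964}{11}\right) 178 = - \frac{2663592}{11}$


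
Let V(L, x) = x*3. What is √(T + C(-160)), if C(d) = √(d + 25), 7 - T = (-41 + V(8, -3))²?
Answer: √(-2493 + 3*I*√15) ≈ 0.1164 + 49.93*I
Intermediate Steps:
V(L, x) = 3*x
T = -2493 (T = 7 - (-41 + 3*(-3))² = 7 - (-41 - 9)² = 7 - 1*(-50)² = 7 - 1*2500 = 7 - 2500 = -2493)
C(d) = √(25 + d)
√(T + C(-160)) = √(-2493 + √(25 - 160)) = √(-2493 + √(-135)) = √(-2493 + 3*I*√15)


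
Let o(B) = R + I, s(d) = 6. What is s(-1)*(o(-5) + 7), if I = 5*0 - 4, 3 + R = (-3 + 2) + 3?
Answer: 12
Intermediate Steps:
R = -1 (R = -3 + ((-3 + 2) + 3) = -3 + (-1 + 3) = -3 + 2 = -1)
I = -4 (I = 0 - 4 = -4)
o(B) = -5 (o(B) = -1 - 4 = -5)
s(-1)*(o(-5) + 7) = 6*(-5 + 7) = 6*2 = 12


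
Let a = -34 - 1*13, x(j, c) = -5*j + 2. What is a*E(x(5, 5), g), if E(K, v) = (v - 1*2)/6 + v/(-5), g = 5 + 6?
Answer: 329/10 ≈ 32.900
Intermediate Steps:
x(j, c) = 2 - 5*j
g = 11
E(K, v) = -1/3 - v/30 (E(K, v) = (v - 2)*(1/6) + v*(-1/5) = (-2 + v)*(1/6) - v/5 = (-1/3 + v/6) - v/5 = -1/3 - v/30)
a = -47 (a = -34 - 13 = -47)
a*E(x(5, 5), g) = -47*(-1/3 - 1/30*11) = -47*(-1/3 - 11/30) = -47*(-7/10) = 329/10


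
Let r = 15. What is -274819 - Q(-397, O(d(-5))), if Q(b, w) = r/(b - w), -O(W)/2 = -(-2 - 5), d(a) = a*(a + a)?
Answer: -105255662/383 ≈ -2.7482e+5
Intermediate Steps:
d(a) = 2*a² (d(a) = a*(2*a) = 2*a²)
O(W) = -14 (O(W) = -(-2)*(-2 - 5) = -(-2)*(-7) = -2*7 = -14)
Q(b, w) = 15/(b - w)
-274819 - Q(-397, O(d(-5))) = -274819 - 15/(-397 - 1*(-14)) = -274819 - 15/(-397 + 14) = -274819 - 15/(-383) = -274819 - 15*(-1)/383 = -274819 - 1*(-15/383) = -274819 + 15/383 = -105255662/383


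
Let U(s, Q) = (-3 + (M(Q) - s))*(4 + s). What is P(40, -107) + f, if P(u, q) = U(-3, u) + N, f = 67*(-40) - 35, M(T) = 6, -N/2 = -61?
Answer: -2587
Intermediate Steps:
N = 122 (N = -2*(-61) = 122)
f = -2715 (f = -2680 - 35 = -2715)
U(s, Q) = (3 - s)*(4 + s) (U(s, Q) = (-3 + (6 - s))*(4 + s) = (3 - s)*(4 + s))
P(u, q) = 128 (P(u, q) = (12 - 1*(-3) - 1*(-3)**2) + 122 = (12 + 3 - 1*9) + 122 = (12 + 3 - 9) + 122 = 6 + 122 = 128)
P(40, -107) + f = 128 - 2715 = -2587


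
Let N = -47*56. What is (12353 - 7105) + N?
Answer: 2616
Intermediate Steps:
N = -2632
(12353 - 7105) + N = (12353 - 7105) - 2632 = 5248 - 2632 = 2616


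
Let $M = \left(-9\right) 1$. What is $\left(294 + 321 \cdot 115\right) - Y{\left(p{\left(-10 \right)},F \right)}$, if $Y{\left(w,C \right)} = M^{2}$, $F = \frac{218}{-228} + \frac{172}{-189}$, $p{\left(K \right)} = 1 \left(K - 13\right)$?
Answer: $37128$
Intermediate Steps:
$p{\left(K \right)} = -13 + K$ ($p{\left(K \right)} = 1 \left(-13 + K\right) = -13 + K$)
$F = - \frac{13403}{7182}$ ($F = 218 \left(- \frac{1}{228}\right) + 172 \left(- \frac{1}{189}\right) = - \frac{109}{114} - \frac{172}{189} = - \frac{13403}{7182} \approx -1.8662$)
$M = -9$
$Y{\left(w,C \right)} = 81$ ($Y{\left(w,C \right)} = \left(-9\right)^{2} = 81$)
$\left(294 + 321 \cdot 115\right) - Y{\left(p{\left(-10 \right)},F \right)} = \left(294 + 321 \cdot 115\right) - 81 = \left(294 + 36915\right) - 81 = 37209 - 81 = 37128$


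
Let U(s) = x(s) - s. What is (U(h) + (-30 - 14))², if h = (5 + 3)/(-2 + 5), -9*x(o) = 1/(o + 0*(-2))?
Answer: 1256641/576 ≈ 2181.7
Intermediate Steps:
x(o) = -1/(9*o) (x(o) = -1/(9*(o + 0*(-2))) = -1/(9*(o + 0)) = -1/(9*o))
h = 8/3 ≈ 2.6667
U(s) = -s - 1/(9*s) (U(s) = -1/(9*s) - s = -s - 1/(9*s))
(U(h) + (-30 - 14))² = ((-1*8/3 - 1/(9*8/3)) + (-30 - 14))² = ((-8/3 - ⅑*3/8) - 44)² = ((-8/3 - 1/24) - 44)² = (-65/24 - 44)² = (-1121/24)² = 1256641/576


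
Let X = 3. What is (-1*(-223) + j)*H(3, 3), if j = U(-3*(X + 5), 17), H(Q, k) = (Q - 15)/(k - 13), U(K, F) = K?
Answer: 1194/5 ≈ 238.80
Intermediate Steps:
H(Q, k) = (-15 + Q)/(-13 + k)
j = -24 (j = -3*(3 + 5) = -3*8 = -24)
(-1*(-223) + j)*H(3, 3) = (-1*(-223) - 24)*((-15 + 3)/(-13 + 3)) = (223 - 24)*(-12/(-10)) = 199*(-⅒*(-12)) = 199*(6/5) = 1194/5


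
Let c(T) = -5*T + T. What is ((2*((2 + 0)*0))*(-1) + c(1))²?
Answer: 16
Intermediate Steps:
c(T) = -4*T
((2*((2 + 0)*0))*(-1) + c(1))² = ((2*((2 + 0)*0))*(-1) - 4*1)² = ((2*(2*0))*(-1) - 4)² = ((2*0)*(-1) - 4)² = (0*(-1) - 4)² = (0 - 4)² = (-4)² = 16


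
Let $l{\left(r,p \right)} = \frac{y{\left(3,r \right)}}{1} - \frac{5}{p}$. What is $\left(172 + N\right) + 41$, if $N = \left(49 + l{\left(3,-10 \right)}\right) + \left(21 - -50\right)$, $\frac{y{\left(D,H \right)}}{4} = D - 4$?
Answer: $\frac{659}{2} \approx 329.5$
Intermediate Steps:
$y{\left(D,H \right)} = -16 + 4 D$ ($y{\left(D,H \right)} = 4 \left(D - 4\right) = 4 \left(-4 + D\right) = -16 + 4 D$)
$l{\left(r,p \right)} = -4 - \frac{5}{p}$ ($l{\left(r,p \right)} = \frac{-16 + 4 \cdot 3}{1} - \frac{5}{p} = \left(-16 + 12\right) 1 - \frac{5}{p} = \left(-4\right) 1 - \frac{5}{p} = -4 - \frac{5}{p}$)
$N = \frac{233}{2}$ ($N = \left(49 - \left(4 + \frac{5}{-10}\right)\right) + \left(21 - -50\right) = \left(49 - \frac{7}{2}\right) + \left(21 + 50\right) = \left(49 + \left(-4 + \frac{1}{2}\right)\right) + 71 = \left(49 - \frac{7}{2}\right) + 71 = \frac{91}{2} + 71 = \frac{233}{2} \approx 116.5$)
$\left(172 + N\right) + 41 = \left(172 + \frac{233}{2}\right) + 41 = \frac{577}{2} + 41 = \frac{659}{2}$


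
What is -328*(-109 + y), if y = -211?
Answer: 104960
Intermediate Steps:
-328*(-109 + y) = -328*(-109 - 211) = -328*(-320) = 104960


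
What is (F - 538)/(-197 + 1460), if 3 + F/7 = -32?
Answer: -261/421 ≈ -0.61995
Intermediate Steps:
F = -245 (F = -21 + 7*(-32) = -21 - 224 = -245)
(F - 538)/(-197 + 1460) = (-245 - 538)/(-197 + 1460) = -783/1263 = -783*1/1263 = -261/421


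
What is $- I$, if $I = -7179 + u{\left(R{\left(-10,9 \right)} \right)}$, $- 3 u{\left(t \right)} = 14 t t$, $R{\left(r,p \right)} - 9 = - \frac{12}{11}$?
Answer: $\frac{903981}{121} \approx 7470.9$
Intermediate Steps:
$R{\left(r,p \right)} = \frac{87}{11}$ ($R{\left(r,p \right)} = 9 - \frac{12}{11} = \frac{87}{11}$)
$u{\left(t \right)} = - \frac{14 t^{2}}{3}$ ($u{\left(t \right)} = - \frac{14 t t}{3} = - \frac{14 t^{2}}{3}$)
$I = - \frac{903981}{121}$ ($I = -7179 - \frac{14 \left(\frac{87}{11}\right)^{2}}{3} = -7179 - \frac{35322}{121} = - \frac{903981}{121} \approx -7470.9$)
$- I = \left(-1\right) \left(- \frac{903981}{121}\right) = \frac{903981}{121}$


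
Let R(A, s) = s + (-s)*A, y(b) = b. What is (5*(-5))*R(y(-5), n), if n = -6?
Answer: 900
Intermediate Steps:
R(A, s) = s - A*s
(5*(-5))*R(y(-5), n) = (5*(-5))*(-6*(1 - 1*(-5))) = -(-150)*(1 + 5) = -(-150)*6 = -25*(-36) = 900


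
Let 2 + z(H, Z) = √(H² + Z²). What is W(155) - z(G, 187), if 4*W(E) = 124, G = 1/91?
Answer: 33 - √289578290/91 ≈ -154.00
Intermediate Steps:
G = 1/91 ≈ 0.010989
W(E) = 31 (W(E) = (¼)*124 = 31)
z(H, Z) = -2 + √(H² + Z²)
W(155) - z(G, 187) = 31 - (-2 + √((1/91)² + 187²)) = 31 - (-2 + √(1/8281 + 34969)) = 31 - (-2 + √(289578290/8281)) = 31 - (-2 + √289578290/91) = 31 + (2 - √289578290/91) = 33 - √289578290/91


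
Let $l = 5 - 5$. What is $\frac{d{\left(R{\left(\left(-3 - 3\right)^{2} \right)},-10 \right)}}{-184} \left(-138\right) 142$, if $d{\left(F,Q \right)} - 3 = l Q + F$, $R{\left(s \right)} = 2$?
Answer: $\frac{1065}{2} \approx 532.5$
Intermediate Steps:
$l = 0$
$d{\left(F,Q \right)} = 3 + F$ ($d{\left(F,Q \right)} = 3 + \left(0 Q + F\right) = 3 + \left(0 + F\right) = 3 + F$)
$\frac{d{\left(R{\left(\left(-3 - 3\right)^{2} \right)},-10 \right)}}{-184} \left(-138\right) 142 = \frac{3 + 2}{-184} \left(-138\right) 142 = 5 \left(- \frac{1}{184}\right) \left(-138\right) 142 = \left(- \frac{5}{184}\right) \left(-138\right) 142 = \frac{15}{4} \cdot 142 = \frac{1065}{2}$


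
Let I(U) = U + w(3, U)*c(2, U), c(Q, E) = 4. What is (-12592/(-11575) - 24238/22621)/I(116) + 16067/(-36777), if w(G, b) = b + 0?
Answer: -1219937317529443/2792589476439750 ≈ -0.43685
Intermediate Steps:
w(G, b) = b
I(U) = 5*U (I(U) = U + U*4 = U + 4*U = 5*U)
(-12592/(-11575) - 24238/22621)/I(116) + 16067/(-36777) = (-12592/(-11575) - 24238/22621)/((5*116)) + 16067/(-36777) = (-12592*(-1/11575) - 24238*1/22621)/580 + 16067*(-1/36777) = (12592/11575 - 24238/22621)*(1/580) - 16067/36777 = (4288782/261838075)*(1/580) - 16067/36777 = 2144391/75933041750 - 16067/36777 = -1219937317529443/2792589476439750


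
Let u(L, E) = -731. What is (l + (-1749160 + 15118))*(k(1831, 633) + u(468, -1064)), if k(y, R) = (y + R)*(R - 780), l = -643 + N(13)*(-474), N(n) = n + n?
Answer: 634057699451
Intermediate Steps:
N(n) = 2*n
l = -12967 (l = -643 + (2*13)*(-474) = -643 + 26*(-474) = -643 - 12324 = -12967)
k(y, R) = (-780 + R)*(R + y) (k(y, R) = (R + y)*(-780 + R) = (-780 + R)*(R + y))
(l + (-1749160 + 15118))*(k(1831, 633) + u(468, -1064)) = (-12967 + (-1749160 + 15118))*((633**2 - 780*633 - 780*1831 + 633*1831) - 731) = (-12967 - 1734042)*((400689 - 493740 - 1428180 + 1159023) - 731) = -1747009*(-362208 - 731) = -1747009*(-362939) = 634057699451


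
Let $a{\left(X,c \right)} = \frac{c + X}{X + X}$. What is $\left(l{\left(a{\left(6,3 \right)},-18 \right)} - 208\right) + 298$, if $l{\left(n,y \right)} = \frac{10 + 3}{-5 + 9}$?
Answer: $\frac{373}{4} \approx 93.25$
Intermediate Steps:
$a{\left(X,c \right)} = \frac{X + c}{2 X}$
$l{\left(n,y \right)} = \frac{13}{4}$
$\left(l{\left(a{\left(6,3 \right)},-18 \right)} - 208\right) + 298 = \left(\frac{13}{4} - 208\right) + 298 = - \frac{819}{4} + 298 = \frac{373}{4}$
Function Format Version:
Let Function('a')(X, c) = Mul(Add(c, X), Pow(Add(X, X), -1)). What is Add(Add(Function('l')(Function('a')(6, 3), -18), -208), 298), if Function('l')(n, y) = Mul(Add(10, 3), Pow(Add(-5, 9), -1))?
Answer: Rational(373, 4) ≈ 93.250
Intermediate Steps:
Function('a')(X, c) = Mul(Rational(1, 2), Pow(X, -1), Add(X, c)) (Function('a')(X, c) = Mul(Add(X, c), Pow(Mul(2, X), -1)) = Mul(Add(X, c), Mul(Rational(1, 2), Pow(X, -1))) = Mul(Rational(1, 2), Pow(X, -1), Add(X, c)))
Function('l')(n, y) = Rational(13, 4) (Function('l')(n, y) = Mul(13, Pow(4, -1)) = Mul(13, Rational(1, 4)) = Rational(13, 4))
Add(Add(Function('l')(Function('a')(6, 3), -18), -208), 298) = Add(Add(Rational(13, 4), -208), 298) = Add(Rational(-819, 4), 298) = Rational(373, 4)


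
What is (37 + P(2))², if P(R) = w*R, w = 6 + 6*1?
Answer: 3721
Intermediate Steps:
w = 12 (w = 6 + 6 = 12)
P(R) = 12*R
(37 + P(2))² = (37 + 12*2)² = (37 + 24)² = 61² = 3721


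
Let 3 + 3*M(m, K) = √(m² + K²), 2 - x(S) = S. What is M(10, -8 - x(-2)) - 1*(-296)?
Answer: 295 + 2*√61/3 ≈ 300.21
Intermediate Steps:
x(S) = 2 - S
M(m, K) = -1 + √(K² + m²)/3 (M(m, K) = -1 + √(m² + K²)/3 = -1 + √(K² + m²)/3)
M(10, -8 - x(-2)) - 1*(-296) = (-1 + √((-8 - (2 - 1*(-2)))² + 10²)/3) - 1*(-296) = (-1 + √((-8 - (2 + 2))² + 100)/3) + 296 = (-1 + √((-8 - 1*4)² + 100)/3) + 296 = (-1 + √((-8 - 4)² + 100)/3) + 296 = (-1 + √((-12)² + 100)/3) + 296 = (-1 + √(144 + 100)/3) + 296 = (-1 + √244/3) + 296 = (-1 + (2*√61)/3) + 296 = (-1 + 2*√61/3) + 296 = 295 + 2*√61/3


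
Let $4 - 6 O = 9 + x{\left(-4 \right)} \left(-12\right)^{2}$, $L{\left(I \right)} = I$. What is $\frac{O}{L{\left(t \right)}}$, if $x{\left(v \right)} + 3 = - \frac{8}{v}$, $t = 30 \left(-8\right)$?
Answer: $- \frac{139}{1440} \approx -0.096528$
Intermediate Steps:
$t = -240$
$x{\left(v \right)} = -3 - \frac{8}{v}$
$O = \frac{139}{6}$ ($O = \frac{2}{3} - \frac{9 + \left(-3 - \frac{8}{-4}\right) \left(-12\right)^{2}}{6} = \frac{2}{3} - \frac{9 + \left(-3 - -2\right) 144}{6} = \frac{2}{3} - \frac{9 + \left(-3 + 2\right) 144}{6} = \frac{2}{3} - \frac{9 - 144}{6} = \frac{2}{3} - - \frac{45}{2} = \frac{2}{3} + \frac{45}{2} = \frac{139}{6} \approx 23.167$)
$\frac{O}{L{\left(t \right)}} = \frac{139}{6 \left(-240\right)} = \frac{139}{6} \left(- \frac{1}{240}\right) = - \frac{139}{1440}$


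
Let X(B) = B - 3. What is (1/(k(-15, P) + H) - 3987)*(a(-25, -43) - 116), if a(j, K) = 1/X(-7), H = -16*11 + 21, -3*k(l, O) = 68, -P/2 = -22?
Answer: 1233605457/2665 ≈ 4.6289e+5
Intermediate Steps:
P = 44 (P = -2*(-22) = 44)
k(l, O) = -68/3 (k(l, O) = -1/3*68 = -68/3)
X(B) = -3 + B
H = -155 (H = -176 + 21 = -155)
a(j, K) = -1/10 (a(j, K) = 1/(-3 - 7) = 1/(-10) = -1/10)
(1/(k(-15, P) + H) - 3987)*(a(-25, -43) - 116) = (1/(-68/3 - 155) - 3987)*(-1/10 - 116) = (1/(-533/3) - 3987)*(-1161/10) = (-3/533 - 3987)*(-1161/10) = -2125074/533*(-1161/10) = 1233605457/2665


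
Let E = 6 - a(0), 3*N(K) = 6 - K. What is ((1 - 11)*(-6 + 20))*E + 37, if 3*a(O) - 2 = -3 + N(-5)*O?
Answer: -2549/3 ≈ -849.67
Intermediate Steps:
N(K) = 2 - K/3 (N(K) = (6 - K)/3 = 2 - K/3)
a(O) = -1/3 + 11*O/9 (a(O) = 2/3 + (-3 + (2 - 1/3*(-5))*O)/3 = 2/3 + (-3 + (2 + 5/3)*O)/3 = 2/3 + (-3 + 11*O/3)/3 = 2/3 + (-1 + 11*O/9) = -1/3 + 11*O/9)
E = 19/3 (E = 6 - (-1/3 + (11/9)*0) = 6 - (-1/3 + 0) = 6 - 1*(-1/3) = 6 + 1/3 = 19/3 ≈ 6.3333)
((1 - 11)*(-6 + 20))*E + 37 = ((1 - 11)*(-6 + 20))*(19/3) + 37 = -10*14*(19/3) + 37 = -140*19/3 + 37 = -2660/3 + 37 = -2549/3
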